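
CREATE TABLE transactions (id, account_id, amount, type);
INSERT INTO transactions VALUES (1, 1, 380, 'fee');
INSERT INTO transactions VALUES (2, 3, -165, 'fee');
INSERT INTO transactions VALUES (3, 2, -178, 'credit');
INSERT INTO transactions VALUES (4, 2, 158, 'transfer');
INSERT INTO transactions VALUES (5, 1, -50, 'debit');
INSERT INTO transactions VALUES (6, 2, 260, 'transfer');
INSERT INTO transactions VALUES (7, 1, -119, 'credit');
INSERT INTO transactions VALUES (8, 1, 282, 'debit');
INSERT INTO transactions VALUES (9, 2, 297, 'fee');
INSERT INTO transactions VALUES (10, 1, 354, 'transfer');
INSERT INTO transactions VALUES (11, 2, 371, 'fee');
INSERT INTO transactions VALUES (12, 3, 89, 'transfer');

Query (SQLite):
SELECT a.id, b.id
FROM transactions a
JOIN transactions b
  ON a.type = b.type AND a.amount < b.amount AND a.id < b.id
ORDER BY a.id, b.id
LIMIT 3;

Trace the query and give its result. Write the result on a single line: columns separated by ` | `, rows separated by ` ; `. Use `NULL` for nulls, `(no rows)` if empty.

2 | 9 ; 2 | 11 ; 3 | 7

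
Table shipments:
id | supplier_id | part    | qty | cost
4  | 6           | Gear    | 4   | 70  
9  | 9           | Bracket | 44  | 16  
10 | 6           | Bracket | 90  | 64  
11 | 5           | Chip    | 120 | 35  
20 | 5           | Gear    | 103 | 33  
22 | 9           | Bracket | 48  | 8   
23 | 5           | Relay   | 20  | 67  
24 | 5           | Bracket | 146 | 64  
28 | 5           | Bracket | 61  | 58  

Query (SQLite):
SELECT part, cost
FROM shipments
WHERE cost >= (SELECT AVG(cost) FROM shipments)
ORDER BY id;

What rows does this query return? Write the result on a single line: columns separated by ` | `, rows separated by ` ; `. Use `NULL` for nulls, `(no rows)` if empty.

Gear | 70 ; Bracket | 64 ; Relay | 67 ; Bracket | 64 ; Bracket | 58

Scalar subquery: AVG(cost) over all shipments rows = 46.111111 (≈; comparison uses full precision).
Keep rows where cost >= that value.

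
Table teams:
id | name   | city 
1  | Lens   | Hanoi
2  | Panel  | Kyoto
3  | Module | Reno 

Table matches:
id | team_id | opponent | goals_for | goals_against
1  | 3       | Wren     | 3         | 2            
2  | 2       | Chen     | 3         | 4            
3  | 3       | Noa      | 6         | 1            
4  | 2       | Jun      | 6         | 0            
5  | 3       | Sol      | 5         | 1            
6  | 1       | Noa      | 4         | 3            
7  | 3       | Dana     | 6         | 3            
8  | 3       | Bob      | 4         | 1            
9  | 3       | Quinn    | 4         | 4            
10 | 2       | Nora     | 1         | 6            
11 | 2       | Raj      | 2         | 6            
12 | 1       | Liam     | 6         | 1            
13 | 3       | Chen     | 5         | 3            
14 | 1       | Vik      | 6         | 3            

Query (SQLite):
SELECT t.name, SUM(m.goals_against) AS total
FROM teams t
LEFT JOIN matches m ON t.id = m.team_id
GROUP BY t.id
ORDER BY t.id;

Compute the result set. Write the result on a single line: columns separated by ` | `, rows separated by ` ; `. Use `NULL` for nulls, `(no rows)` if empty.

Lens | 7 ; Panel | 16 ; Module | 15

LEFT JOIN keeps every teams row; unmatched ones get NULL for matches columns.
Group by teams.id and compute SUM(m.goals_against). SUM over an all-NULL group is NULL.
  1: ids {6, 12, 14} → SUM(m.goals_against)=7
  2: ids {2, 4, 10, 11} → SUM(m.goals_against)=16
  3: ids {1, 3, 5, 7, 8, 9, 13} → SUM(m.goals_against)=15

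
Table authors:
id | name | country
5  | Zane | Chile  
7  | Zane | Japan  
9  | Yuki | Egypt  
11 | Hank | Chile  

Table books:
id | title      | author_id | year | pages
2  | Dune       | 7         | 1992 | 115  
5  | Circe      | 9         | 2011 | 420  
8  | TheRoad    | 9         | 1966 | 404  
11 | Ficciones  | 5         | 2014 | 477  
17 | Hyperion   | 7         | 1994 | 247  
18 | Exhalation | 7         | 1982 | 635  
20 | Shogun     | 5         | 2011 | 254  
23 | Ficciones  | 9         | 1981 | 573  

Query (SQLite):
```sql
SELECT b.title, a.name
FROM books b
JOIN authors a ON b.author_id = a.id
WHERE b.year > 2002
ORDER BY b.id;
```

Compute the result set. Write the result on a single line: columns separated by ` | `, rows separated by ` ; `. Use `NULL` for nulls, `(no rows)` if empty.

Circe | Yuki ; Ficciones | Zane ; Shogun | Zane

Each books row matches the authors row where author_id = authors.id.
Then keep rows with b.year > 2002.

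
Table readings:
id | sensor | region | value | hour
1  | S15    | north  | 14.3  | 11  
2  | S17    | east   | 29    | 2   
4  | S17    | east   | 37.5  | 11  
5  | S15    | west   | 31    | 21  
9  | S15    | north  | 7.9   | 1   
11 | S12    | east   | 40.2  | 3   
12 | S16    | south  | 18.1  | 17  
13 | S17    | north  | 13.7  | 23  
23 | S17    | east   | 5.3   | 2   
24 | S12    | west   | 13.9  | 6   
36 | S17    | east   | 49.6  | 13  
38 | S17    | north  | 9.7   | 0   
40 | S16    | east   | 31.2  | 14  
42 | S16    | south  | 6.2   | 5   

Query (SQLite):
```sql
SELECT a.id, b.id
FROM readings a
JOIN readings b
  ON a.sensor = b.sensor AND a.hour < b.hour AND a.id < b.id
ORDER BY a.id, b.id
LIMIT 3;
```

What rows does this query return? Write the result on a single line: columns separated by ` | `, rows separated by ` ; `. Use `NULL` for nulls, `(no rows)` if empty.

1 | 5 ; 2 | 4 ; 2 | 13

Pairs (a,b) with same sensor, a.hour < b.hour, a.id < b.id.
sensor groups: S12:{11,24} S15:{1,5,9} S16:{12,40,42} S17:{2,4,13,23,36,38}
Ordered by (a.id, b.id); first 3.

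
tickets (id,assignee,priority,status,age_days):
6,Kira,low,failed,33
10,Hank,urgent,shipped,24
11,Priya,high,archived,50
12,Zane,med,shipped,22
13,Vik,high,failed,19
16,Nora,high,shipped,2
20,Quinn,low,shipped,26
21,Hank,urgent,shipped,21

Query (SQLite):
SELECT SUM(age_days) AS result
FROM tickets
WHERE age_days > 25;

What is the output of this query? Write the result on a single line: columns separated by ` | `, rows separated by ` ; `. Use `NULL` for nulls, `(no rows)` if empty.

109

Rows where age_days > 25 → age_days values: [33, 50, 26].
SUM of non-NULL values = 109.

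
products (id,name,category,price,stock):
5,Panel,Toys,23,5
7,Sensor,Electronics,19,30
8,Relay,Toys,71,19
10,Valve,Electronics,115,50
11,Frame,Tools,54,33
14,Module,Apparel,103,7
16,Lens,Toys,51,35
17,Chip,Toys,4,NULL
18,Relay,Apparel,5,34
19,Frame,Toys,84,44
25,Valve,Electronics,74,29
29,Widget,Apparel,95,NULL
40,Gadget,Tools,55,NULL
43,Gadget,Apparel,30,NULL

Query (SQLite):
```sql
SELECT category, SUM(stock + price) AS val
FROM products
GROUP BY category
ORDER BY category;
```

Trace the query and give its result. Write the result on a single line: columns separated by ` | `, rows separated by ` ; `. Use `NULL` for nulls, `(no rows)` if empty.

For each row compute stock + price.
Group by category; take SUM of the expression per group.
  Apparel: ids {14, 18, 29, 43} → SUM(stock + price)=149
  Electronics: ids {7, 10, 25} → SUM(stock + price)=317
  Tools: ids {11, 40} → SUM(stock + price)=87
  Toys: ids {5, 8, 16, 17, 19} → SUM(stock + price)=332

Apparel | 149 ; Electronics | 317 ; Tools | 87 ; Toys | 332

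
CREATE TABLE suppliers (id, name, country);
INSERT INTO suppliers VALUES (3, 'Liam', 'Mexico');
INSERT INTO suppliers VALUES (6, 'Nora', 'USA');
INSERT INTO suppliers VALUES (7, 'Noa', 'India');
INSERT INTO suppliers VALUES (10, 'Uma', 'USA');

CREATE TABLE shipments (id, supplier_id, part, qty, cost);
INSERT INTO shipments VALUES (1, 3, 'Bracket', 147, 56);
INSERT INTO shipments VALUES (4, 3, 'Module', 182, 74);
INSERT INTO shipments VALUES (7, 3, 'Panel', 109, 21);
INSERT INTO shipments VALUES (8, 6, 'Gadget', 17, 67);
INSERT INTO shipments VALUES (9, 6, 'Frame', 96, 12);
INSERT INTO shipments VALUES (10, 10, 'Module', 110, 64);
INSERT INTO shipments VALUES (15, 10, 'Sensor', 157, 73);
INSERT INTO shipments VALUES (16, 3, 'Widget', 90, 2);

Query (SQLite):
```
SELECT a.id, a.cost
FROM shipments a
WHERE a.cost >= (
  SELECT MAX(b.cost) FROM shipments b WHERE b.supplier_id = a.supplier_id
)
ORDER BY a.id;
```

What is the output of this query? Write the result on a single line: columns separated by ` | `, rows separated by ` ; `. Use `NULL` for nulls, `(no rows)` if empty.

4 | 74 ; 8 | 67 ; 15 | 73

For each shipments row a, compute MAX(cost) over rows sharing a.supplier_id.
Keep row a if a.cost >= that per-group MAX.
  supplier_id=3: MAX(cost) = 74
  supplier_id=6: MAX(cost) = 67
  supplier_id=10: MAX(cost) = 73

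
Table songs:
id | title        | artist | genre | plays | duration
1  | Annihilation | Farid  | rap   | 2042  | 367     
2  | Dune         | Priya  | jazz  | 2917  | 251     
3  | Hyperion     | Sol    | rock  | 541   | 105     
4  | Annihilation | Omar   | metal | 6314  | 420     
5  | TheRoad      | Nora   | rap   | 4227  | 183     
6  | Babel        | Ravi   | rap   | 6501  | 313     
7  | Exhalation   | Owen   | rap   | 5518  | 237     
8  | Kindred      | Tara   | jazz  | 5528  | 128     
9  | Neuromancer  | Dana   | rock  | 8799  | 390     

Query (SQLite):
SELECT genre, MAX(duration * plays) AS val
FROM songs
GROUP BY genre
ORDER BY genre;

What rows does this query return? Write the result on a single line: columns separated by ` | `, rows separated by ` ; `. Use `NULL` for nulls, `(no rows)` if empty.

For each row compute duration * plays.
Group by genre; take MAX of the expression per group.
  jazz: ids {2, 8} → MAX(duration * plays)=732167
  metal: ids {4} → MAX(duration * plays)=2651880
  rap: ids {1, 5, 6, 7} → MAX(duration * plays)=2034813
  rock: ids {3, 9} → MAX(duration * plays)=3431610

jazz | 732167 ; metal | 2651880 ; rap | 2034813 ; rock | 3431610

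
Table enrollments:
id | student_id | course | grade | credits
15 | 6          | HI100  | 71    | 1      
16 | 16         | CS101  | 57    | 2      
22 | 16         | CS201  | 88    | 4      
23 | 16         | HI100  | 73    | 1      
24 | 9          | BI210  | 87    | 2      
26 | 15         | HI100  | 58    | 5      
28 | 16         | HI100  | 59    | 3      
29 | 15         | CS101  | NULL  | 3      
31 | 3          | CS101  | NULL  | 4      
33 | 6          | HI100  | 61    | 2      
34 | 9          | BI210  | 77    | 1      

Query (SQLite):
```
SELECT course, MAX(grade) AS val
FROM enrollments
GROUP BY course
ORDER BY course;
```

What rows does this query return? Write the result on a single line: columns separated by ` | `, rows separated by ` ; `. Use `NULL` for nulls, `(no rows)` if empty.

Partition enrollments by course; compute MAX(grade) within each group.
  BI210: ids {24, 34} → MAX(grade)=87
  CS101: ids {16, 29, 31} → MAX(grade)=57
  CS201: ids {22} → MAX(grade)=88
  HI100: ids {15, 23, 26, 28, 33} → MAX(grade)=73

BI210 | 87 ; CS101 | 57 ; CS201 | 88 ; HI100 | 73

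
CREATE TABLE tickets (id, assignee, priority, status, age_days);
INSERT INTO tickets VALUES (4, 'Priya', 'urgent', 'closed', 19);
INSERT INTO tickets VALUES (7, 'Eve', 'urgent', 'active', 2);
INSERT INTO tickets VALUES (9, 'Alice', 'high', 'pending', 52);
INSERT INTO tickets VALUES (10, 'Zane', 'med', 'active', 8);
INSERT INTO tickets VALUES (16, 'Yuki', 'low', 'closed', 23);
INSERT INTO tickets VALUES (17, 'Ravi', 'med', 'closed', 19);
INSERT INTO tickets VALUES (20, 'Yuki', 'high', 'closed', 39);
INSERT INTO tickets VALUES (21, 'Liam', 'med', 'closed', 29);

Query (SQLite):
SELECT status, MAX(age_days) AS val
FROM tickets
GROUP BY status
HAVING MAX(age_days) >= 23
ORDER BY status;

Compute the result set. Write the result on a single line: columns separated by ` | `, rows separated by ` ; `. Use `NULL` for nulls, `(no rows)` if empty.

Partition tickets by status; compute MAX(age_days) within each group.
HAVING: keep groups where MAX(age_days) >= 23.
  active: ids {7, 10} → MAX(age_days)=8
  closed: ids {4, 16, 17, 20, 21} → MAX(age_days)=39
  pending: ids {9} → MAX(age_days)=52

closed | 39 ; pending | 52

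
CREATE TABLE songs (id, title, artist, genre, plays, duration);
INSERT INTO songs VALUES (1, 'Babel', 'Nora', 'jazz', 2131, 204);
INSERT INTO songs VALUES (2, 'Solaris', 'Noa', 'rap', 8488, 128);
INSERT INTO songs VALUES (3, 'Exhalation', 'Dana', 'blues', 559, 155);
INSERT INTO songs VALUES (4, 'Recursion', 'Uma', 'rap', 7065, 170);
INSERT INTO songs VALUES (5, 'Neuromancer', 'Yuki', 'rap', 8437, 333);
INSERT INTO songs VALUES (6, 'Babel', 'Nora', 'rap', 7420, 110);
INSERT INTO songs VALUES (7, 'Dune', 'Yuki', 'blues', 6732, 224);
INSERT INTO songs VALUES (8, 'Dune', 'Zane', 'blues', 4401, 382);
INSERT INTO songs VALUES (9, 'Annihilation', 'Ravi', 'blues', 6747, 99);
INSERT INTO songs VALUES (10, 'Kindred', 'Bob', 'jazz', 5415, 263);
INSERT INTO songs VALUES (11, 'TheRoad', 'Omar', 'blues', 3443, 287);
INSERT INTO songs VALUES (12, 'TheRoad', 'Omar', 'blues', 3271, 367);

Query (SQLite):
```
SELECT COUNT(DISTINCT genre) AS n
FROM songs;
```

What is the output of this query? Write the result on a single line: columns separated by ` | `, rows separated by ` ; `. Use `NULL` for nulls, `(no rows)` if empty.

3

Count distinct non-NULL genre values.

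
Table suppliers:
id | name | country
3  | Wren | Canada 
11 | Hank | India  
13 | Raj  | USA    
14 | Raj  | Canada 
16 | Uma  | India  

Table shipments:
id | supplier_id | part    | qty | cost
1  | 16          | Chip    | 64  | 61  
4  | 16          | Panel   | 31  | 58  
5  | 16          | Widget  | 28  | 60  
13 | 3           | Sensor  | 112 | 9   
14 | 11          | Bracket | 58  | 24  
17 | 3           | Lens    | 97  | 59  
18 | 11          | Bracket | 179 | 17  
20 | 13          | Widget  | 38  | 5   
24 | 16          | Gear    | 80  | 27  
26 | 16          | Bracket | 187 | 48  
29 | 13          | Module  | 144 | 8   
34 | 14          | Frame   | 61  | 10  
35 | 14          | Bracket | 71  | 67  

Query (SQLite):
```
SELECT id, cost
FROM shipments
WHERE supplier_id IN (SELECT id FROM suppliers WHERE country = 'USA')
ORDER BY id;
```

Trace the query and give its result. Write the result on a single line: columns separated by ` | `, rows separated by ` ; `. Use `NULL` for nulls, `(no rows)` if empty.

Inner query: suppliers.id where country = 'USA'.
Outer: keep shipments rows whose supplier_id is in that set.
Inner query → {13}

20 | 5 ; 29 | 8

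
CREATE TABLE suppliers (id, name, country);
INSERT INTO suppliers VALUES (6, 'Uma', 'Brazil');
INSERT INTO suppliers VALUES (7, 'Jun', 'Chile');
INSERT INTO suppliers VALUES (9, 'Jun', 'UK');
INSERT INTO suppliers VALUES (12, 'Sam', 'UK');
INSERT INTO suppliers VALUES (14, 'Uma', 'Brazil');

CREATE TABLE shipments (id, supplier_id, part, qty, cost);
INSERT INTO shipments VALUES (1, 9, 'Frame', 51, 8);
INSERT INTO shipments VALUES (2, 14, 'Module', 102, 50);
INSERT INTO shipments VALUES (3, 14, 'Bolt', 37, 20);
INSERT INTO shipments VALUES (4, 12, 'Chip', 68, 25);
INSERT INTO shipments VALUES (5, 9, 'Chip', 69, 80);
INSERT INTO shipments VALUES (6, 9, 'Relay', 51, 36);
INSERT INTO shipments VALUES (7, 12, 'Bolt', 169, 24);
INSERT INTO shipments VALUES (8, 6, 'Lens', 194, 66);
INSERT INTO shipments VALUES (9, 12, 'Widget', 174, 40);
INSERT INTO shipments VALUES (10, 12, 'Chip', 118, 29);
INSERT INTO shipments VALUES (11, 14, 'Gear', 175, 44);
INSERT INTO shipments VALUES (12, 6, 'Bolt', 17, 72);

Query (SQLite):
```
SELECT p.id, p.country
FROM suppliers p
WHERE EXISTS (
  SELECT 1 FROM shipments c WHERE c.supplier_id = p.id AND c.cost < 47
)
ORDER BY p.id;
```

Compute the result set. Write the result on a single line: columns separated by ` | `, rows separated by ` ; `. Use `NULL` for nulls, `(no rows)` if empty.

For each suppliers row, check whether any shipments with matching supplier_id has cost < 47.
Keep rows where that is true.

9 | UK ; 12 | UK ; 14 | Brazil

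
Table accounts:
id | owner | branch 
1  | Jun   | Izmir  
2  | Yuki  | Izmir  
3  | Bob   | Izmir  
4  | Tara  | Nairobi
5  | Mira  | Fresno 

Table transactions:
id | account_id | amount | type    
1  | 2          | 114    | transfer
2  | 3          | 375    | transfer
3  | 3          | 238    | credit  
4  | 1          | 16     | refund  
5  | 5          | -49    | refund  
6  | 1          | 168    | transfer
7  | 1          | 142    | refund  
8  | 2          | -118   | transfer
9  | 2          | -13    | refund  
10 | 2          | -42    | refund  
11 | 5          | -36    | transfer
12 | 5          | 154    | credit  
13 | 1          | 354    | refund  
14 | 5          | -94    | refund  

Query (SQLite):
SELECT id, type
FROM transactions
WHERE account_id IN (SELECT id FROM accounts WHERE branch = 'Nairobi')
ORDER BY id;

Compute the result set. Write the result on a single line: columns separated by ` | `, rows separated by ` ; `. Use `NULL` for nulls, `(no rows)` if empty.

Inner query: accounts.id where branch = 'Nairobi'.
Outer: keep transactions rows whose account_id is in that set.
Inner query → {4}

(no rows)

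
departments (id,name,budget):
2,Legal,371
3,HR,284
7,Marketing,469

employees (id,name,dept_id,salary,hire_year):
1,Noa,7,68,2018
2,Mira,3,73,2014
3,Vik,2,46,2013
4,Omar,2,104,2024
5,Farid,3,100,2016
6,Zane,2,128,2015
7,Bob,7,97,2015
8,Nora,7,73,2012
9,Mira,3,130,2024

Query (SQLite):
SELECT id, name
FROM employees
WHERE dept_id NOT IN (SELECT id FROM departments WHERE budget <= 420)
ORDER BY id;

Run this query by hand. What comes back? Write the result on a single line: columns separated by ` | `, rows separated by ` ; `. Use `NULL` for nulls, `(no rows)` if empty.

1 | Noa ; 7 | Bob ; 8 | Nora

Inner query: departments.id where budget <= 420.
Outer: keep employees rows whose dept_id is not in that set.
Inner query → {2, 3}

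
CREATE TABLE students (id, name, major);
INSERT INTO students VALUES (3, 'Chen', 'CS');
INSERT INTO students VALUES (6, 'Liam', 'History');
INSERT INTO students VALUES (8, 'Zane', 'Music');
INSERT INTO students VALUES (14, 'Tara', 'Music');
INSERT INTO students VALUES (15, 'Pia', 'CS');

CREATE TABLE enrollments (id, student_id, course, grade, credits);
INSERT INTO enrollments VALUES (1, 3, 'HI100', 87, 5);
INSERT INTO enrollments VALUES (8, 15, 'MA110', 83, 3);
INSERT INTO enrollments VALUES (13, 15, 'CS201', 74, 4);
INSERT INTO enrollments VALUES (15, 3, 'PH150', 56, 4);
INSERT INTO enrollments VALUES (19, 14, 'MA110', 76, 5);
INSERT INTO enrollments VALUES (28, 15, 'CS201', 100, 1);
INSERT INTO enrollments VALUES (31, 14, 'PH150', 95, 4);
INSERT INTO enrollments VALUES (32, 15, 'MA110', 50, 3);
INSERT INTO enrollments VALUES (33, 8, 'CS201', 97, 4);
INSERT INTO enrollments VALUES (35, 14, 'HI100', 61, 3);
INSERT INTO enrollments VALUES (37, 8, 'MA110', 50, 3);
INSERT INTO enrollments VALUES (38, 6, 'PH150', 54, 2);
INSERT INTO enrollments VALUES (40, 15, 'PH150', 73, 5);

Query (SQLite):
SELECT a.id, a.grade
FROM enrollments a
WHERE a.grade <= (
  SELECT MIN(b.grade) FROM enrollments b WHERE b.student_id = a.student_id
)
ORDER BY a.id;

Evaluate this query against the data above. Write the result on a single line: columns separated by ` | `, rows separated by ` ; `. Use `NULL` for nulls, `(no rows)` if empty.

15 | 56 ; 32 | 50 ; 35 | 61 ; 37 | 50 ; 38 | 54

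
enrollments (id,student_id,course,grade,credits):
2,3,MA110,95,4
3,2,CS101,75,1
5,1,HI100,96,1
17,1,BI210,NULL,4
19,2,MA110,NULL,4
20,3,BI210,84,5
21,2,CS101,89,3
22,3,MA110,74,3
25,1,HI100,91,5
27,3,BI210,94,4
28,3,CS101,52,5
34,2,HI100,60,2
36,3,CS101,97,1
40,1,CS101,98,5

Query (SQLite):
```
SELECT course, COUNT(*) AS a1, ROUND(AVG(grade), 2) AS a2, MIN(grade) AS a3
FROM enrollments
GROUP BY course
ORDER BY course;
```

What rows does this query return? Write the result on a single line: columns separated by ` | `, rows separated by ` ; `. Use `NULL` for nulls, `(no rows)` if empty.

Group enrollments by course.
Per group compute: COUNT(*), ROUND(AVG(grade), 2), MIN(grade).
  BI210: ids {17, 20, 27} → COUNT(*)=3, ROUND(AVG(grade), 2)=89, MIN(grade)=84
  CS101: ids {3, 21, 28, 36, 40} → COUNT(*)=5, ROUND(AVG(grade), 2)=82.2, MIN(grade)=52
  HI100: ids {5, 25, 34} → COUNT(*)=3, ROUND(AVG(grade), 2)=82.33, MIN(grade)=60
  MA110: ids {2, 19, 22} → COUNT(*)=3, ROUND(AVG(grade), 2)=84.5, MIN(grade)=74

BI210 | 3 | 89 | 84 ; CS101 | 5 | 82.2 | 52 ; HI100 | 3 | 82.33 | 60 ; MA110 | 3 | 84.5 | 74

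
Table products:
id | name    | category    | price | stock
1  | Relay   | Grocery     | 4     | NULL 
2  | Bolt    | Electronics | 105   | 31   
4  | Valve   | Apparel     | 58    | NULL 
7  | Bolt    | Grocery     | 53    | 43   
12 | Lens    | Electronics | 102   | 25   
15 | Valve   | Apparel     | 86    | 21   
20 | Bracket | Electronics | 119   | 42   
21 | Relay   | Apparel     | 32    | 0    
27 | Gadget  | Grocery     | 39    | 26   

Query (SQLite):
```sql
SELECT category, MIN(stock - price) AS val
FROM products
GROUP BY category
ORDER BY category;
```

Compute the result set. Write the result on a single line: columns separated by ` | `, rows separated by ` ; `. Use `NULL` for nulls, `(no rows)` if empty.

Apparel | -65 ; Electronics | -77 ; Grocery | -13

For each row compute stock - price.
Group by category; take MIN of the expression per group.
  Apparel: ids {4, 15, 21} → MIN(stock - price)=-65
  Electronics: ids {2, 12, 20} → MIN(stock - price)=-77
  Grocery: ids {1, 7, 27} → MIN(stock - price)=-13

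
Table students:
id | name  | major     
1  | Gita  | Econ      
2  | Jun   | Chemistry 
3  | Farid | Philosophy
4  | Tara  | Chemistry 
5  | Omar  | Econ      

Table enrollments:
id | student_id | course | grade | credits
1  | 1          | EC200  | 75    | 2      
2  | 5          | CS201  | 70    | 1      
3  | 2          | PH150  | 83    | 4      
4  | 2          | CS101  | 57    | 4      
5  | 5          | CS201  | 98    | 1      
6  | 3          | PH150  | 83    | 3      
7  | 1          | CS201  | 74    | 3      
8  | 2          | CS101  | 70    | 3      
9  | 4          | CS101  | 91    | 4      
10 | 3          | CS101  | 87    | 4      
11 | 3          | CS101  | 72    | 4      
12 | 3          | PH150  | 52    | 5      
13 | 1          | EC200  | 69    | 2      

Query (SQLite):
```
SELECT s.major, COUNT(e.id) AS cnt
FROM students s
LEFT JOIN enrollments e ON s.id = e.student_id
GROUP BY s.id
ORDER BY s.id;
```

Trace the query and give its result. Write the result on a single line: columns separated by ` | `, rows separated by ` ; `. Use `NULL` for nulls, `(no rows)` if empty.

Econ | 3 ; Chemistry | 3 ; Philosophy | 4 ; Chemistry | 1 ; Econ | 2

LEFT JOIN keeps every students row; unmatched ones get NULL for enrollments columns.
Group by students.id and compute COUNT(e.id). COUNT(col) of an all-NULL group is 0.
  1: ids {1, 7, 13} → COUNT(e.id)=3
  2: ids {3, 4, 8} → COUNT(e.id)=3
  3: ids {6, 10, 11, 12} → COUNT(e.id)=4
  4: ids {9} → COUNT(e.id)=1
  5: ids {2, 5} → COUNT(e.id)=2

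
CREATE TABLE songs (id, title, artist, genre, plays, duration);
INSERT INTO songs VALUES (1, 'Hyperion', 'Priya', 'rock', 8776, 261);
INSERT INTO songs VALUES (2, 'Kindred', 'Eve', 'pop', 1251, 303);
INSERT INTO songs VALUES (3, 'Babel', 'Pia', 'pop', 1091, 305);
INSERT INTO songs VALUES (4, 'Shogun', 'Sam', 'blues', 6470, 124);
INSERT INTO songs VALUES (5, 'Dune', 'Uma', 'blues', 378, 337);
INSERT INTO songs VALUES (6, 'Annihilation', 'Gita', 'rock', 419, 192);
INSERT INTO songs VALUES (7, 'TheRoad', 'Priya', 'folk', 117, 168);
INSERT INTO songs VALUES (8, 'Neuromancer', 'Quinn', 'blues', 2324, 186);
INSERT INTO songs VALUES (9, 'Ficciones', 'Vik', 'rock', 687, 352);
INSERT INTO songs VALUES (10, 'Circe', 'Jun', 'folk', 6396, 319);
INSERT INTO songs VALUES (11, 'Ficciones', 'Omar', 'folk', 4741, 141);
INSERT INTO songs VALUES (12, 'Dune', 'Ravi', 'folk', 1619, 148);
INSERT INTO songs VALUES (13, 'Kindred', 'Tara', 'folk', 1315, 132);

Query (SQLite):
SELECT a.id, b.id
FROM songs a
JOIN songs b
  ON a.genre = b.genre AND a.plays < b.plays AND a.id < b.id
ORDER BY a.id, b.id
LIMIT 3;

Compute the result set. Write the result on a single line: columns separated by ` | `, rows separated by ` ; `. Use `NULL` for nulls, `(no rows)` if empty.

5 | 8 ; 6 | 9 ; 7 | 10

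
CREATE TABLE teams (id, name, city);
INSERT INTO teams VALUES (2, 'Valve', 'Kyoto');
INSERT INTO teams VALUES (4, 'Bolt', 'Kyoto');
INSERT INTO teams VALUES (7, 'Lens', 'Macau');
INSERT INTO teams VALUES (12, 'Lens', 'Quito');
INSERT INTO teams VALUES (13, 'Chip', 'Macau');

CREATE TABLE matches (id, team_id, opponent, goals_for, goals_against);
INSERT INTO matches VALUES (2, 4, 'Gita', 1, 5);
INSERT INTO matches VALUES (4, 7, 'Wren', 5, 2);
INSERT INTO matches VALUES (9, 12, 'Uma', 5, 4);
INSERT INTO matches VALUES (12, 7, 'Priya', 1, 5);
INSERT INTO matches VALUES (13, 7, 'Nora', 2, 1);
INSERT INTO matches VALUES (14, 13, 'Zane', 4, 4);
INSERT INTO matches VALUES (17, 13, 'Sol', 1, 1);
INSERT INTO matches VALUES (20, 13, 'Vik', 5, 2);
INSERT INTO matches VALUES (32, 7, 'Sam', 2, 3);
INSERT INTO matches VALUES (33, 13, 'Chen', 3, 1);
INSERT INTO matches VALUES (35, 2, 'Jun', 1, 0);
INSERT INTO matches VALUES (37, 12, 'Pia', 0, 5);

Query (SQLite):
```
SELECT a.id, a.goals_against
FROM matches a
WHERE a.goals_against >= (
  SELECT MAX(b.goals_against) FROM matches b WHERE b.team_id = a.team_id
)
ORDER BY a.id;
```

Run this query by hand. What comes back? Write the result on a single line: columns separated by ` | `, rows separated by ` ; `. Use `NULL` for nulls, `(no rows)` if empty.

2 | 5 ; 12 | 5 ; 14 | 4 ; 35 | 0 ; 37 | 5

For each matches row a, compute MAX(goals_against) over rows sharing a.team_id.
Keep row a if a.goals_against >= that per-group MAX.
  team_id=2: MAX(goals_against) = 0
  team_id=4: MAX(goals_against) = 5
  team_id=7: MAX(goals_against) = 5
  team_id=12: MAX(goals_against) = 5
  team_id=13: MAX(goals_against) = 4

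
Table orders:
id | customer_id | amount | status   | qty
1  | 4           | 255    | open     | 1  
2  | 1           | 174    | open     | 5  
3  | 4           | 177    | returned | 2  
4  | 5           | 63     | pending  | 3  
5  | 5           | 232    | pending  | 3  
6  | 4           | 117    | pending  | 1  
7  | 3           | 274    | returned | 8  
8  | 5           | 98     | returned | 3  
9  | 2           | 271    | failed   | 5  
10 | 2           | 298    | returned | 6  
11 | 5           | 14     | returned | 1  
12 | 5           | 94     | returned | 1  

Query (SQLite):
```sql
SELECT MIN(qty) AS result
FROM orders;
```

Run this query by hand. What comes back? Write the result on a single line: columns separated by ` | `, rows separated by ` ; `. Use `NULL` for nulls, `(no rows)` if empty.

All qty values: [1, 5, 2, 3, 3, 1, 8, 3, 5, 6, 1, 1].
MIN of non-NULL values = 1.

1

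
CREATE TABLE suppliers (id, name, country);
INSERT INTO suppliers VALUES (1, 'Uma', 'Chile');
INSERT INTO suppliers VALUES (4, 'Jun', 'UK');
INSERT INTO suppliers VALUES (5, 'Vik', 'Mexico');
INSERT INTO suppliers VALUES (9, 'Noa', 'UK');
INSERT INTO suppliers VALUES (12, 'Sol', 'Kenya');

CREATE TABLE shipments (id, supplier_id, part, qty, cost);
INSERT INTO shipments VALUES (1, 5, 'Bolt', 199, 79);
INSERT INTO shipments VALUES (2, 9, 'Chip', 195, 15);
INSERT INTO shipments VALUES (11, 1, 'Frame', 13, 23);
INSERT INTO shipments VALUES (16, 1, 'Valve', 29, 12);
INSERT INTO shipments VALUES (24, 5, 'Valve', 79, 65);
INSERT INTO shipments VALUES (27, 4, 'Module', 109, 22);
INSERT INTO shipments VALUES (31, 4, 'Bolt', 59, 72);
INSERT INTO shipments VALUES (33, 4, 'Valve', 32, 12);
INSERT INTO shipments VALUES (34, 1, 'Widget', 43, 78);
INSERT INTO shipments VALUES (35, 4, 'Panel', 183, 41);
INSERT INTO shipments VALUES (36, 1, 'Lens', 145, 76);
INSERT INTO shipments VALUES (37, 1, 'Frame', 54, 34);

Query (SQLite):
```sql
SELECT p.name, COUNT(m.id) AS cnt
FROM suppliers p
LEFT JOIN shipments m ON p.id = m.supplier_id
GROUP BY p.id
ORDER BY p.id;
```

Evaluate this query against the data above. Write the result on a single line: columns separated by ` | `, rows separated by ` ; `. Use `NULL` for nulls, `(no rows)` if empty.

LEFT JOIN keeps every suppliers row; unmatched ones get NULL for shipments columns.
Group by suppliers.id and compute COUNT(m.id). COUNT(col) of an all-NULL group is 0.
  1: ids {11, 16, 34, 36, 37} → COUNT(m.id)=5
  4: ids {27, 31, 33, 35} → COUNT(m.id)=4
  5: ids {1, 24} → COUNT(m.id)=2
  9: ids {2} → COUNT(m.id)=1
  12: ids {—} → COUNT(m.id)=0

Uma | 5 ; Jun | 4 ; Vik | 2 ; Noa | 1 ; Sol | 0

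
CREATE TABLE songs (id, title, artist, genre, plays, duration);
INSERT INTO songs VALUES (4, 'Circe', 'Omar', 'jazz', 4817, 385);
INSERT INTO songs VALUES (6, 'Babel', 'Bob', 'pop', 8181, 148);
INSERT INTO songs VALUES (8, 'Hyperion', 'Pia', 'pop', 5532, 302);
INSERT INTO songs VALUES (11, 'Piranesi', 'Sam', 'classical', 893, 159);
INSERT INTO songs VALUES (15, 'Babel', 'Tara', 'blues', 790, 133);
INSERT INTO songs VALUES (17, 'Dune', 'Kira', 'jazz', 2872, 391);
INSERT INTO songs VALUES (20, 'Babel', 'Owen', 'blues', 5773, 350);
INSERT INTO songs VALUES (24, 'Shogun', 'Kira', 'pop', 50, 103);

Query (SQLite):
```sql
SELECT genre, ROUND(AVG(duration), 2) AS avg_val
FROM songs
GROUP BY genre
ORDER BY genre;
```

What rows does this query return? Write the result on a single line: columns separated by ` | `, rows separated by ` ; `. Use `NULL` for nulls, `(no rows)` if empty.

Partition songs by genre; compute ROUND(AVG(duration), 2) within each group.
  blues: ids {15, 20} → ROUND(AVG(duration), 2)=241.5
  classical: ids {11} → ROUND(AVG(duration), 2)=159
  jazz: ids {4, 17} → ROUND(AVG(duration), 2)=388
  pop: ids {6, 8, 24} → ROUND(AVG(duration), 2)=184.33

blues | 241.5 ; classical | 159 ; jazz | 388 ; pop | 184.33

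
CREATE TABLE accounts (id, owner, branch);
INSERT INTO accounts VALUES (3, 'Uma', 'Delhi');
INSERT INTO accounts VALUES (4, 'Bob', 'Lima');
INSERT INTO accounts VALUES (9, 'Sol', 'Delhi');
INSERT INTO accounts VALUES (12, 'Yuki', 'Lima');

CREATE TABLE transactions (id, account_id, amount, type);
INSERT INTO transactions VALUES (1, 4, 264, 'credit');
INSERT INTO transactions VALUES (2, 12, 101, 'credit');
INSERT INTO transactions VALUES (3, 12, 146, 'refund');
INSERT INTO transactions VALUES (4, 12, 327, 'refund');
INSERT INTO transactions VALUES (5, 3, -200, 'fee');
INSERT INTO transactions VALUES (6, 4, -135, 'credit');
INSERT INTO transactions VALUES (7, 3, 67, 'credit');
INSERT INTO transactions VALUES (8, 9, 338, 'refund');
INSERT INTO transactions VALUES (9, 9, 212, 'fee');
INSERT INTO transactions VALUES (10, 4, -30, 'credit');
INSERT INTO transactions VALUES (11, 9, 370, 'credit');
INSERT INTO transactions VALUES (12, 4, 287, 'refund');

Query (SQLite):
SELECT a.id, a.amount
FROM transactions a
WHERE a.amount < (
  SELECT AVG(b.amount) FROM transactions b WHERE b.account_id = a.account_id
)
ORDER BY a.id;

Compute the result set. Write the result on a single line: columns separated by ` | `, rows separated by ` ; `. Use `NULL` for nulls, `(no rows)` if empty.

For each transactions row a, compute AVG(amount) over rows sharing a.account_id.
Keep row a if a.amount < that per-group AVG.
  account_id=3: AVG(amount) = -66.5
  account_id=4: AVG(amount) = 96.5
  account_id=9: AVG(amount) = 306.666667
  account_id=12: AVG(amount) = 191.333333

2 | 101 ; 3 | 146 ; 5 | -200 ; 6 | -135 ; 9 | 212 ; 10 | -30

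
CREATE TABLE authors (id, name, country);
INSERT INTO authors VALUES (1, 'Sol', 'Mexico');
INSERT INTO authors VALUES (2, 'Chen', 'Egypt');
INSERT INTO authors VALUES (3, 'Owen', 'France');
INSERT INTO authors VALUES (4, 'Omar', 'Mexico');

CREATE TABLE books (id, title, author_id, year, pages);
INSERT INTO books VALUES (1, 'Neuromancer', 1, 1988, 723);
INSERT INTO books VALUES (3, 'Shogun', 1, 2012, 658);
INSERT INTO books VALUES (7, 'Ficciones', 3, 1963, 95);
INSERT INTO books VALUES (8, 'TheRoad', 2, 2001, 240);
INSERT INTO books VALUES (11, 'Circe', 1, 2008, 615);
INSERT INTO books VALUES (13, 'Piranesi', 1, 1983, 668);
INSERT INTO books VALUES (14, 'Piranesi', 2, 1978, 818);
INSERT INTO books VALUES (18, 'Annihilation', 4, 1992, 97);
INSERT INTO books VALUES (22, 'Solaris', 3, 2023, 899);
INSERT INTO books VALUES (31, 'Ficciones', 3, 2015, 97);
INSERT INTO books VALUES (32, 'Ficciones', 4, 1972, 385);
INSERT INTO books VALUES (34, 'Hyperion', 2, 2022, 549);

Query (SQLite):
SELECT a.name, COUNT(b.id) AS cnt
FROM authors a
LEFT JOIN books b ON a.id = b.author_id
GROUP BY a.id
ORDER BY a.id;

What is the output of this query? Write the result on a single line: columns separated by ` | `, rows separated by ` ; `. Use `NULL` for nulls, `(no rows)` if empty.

LEFT JOIN keeps every authors row; unmatched ones get NULL for books columns.
Group by authors.id and compute COUNT(b.id). COUNT(col) of an all-NULL group is 0.
  1: ids {1, 3, 11, 13} → COUNT(b.id)=4
  2: ids {8, 14, 34} → COUNT(b.id)=3
  3: ids {7, 22, 31} → COUNT(b.id)=3
  4: ids {18, 32} → COUNT(b.id)=2

Sol | 4 ; Chen | 3 ; Owen | 3 ; Omar | 2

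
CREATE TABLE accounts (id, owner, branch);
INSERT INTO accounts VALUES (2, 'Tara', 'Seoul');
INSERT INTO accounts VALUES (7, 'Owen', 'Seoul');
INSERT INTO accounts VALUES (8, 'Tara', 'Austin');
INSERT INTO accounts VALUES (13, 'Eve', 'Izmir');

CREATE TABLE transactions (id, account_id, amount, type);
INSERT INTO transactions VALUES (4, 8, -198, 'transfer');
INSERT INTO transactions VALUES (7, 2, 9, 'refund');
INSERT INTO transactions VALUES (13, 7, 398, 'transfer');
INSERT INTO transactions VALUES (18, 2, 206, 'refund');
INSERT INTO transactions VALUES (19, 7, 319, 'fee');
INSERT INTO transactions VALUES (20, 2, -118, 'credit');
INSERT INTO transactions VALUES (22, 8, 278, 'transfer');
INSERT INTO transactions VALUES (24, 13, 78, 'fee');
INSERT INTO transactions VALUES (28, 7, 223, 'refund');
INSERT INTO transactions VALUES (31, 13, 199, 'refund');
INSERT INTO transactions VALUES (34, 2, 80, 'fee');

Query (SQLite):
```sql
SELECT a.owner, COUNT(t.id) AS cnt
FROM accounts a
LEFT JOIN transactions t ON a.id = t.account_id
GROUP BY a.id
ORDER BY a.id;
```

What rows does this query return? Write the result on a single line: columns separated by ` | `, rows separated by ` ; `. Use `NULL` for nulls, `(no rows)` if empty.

LEFT JOIN keeps every accounts row; unmatched ones get NULL for transactions columns.
Group by accounts.id and compute COUNT(t.id). COUNT(col) of an all-NULL group is 0.
  2: ids {7, 18, 20, 34} → COUNT(t.id)=4
  7: ids {13, 19, 28} → COUNT(t.id)=3
  8: ids {4, 22} → COUNT(t.id)=2
  13: ids {24, 31} → COUNT(t.id)=2

Tara | 4 ; Owen | 3 ; Tara | 2 ; Eve | 2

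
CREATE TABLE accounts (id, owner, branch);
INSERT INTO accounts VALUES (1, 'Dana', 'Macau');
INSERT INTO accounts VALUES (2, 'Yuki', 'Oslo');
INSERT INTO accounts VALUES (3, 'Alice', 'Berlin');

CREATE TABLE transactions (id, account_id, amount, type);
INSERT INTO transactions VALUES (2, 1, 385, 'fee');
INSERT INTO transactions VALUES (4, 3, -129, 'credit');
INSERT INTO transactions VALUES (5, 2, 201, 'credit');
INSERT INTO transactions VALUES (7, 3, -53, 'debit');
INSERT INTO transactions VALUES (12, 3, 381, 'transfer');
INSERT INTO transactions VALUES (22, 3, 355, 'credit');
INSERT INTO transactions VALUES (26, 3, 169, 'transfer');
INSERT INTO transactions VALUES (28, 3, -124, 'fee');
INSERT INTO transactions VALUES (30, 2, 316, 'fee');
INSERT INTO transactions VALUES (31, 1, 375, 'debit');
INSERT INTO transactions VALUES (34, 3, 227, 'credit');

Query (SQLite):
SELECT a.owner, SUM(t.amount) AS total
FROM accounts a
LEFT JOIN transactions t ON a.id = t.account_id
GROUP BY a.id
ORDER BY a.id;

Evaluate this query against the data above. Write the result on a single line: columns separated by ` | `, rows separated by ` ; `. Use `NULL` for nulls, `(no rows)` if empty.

LEFT JOIN keeps every accounts row; unmatched ones get NULL for transactions columns.
Group by accounts.id and compute SUM(t.amount). SUM over an all-NULL group is NULL.
  1: ids {2, 31} → SUM(t.amount)=760
  2: ids {5, 30} → SUM(t.amount)=517
  3: ids {4, 7, 12, 22, 26, 28, 34} → SUM(t.amount)=826

Dana | 760 ; Yuki | 517 ; Alice | 826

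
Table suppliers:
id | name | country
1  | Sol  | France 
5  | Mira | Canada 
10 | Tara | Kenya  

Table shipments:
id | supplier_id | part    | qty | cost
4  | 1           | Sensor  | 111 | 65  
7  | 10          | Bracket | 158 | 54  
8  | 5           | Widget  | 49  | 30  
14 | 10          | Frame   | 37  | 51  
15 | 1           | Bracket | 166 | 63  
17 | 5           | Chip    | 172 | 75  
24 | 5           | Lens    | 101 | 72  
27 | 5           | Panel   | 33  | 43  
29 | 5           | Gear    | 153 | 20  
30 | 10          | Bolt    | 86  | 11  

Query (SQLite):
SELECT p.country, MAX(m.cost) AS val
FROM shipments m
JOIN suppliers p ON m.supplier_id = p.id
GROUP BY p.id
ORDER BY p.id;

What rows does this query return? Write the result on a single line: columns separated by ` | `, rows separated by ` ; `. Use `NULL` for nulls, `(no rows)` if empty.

France | 65 ; Canada | 75 ; Kenya | 54

Join each shipments row to its suppliers via supplier_id.
Group joined rows by suppliers.id; compute MAX(m.cost) per group.
  1: ids {4, 15} → MAX(m.cost)=65
  5: ids {8, 17, 24, 27, 29} → MAX(m.cost)=75
  10: ids {7, 14, 30} → MAX(m.cost)=54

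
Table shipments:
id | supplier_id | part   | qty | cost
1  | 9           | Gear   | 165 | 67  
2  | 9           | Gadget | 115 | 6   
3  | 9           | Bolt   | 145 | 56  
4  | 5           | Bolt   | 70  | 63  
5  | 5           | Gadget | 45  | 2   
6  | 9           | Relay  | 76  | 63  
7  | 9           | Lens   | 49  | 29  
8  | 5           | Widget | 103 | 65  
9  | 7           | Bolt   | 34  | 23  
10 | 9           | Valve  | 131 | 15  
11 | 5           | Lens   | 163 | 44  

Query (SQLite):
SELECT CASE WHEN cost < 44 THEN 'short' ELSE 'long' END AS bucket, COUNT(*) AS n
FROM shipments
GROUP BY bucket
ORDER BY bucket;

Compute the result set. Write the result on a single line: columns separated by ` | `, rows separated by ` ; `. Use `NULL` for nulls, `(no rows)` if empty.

Bucket rows by cost < 44 → 'short' else 'long'; count each bucket.

long | 6 ; short | 5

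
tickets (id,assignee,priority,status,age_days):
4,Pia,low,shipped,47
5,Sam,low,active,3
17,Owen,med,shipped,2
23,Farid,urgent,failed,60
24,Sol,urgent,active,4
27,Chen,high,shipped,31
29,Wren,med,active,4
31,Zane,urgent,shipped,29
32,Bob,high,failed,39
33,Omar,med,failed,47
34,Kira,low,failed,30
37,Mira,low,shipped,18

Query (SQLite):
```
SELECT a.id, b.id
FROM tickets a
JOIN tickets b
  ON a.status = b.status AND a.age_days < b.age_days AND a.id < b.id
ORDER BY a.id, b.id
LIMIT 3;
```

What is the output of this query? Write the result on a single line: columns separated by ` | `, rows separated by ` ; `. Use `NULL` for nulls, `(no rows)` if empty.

5 | 24 ; 5 | 29 ; 17 | 27

Pairs (a,b) with same status, a.age_days < b.age_days, a.id < b.id.
status groups: active:{5,24,29} failed:{23,32,33,34} shipped:{4,17,27,31,37}
Ordered by (a.id, b.id); first 3.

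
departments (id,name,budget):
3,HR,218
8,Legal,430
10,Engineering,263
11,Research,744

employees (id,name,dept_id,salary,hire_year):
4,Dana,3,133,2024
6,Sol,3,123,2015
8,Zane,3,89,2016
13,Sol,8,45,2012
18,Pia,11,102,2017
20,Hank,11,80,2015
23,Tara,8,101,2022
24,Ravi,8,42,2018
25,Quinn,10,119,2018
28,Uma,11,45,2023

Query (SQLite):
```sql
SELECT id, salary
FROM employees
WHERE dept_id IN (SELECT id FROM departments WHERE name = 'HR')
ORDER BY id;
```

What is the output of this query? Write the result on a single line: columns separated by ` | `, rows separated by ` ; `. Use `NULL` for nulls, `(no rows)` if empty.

4 | 133 ; 6 | 123 ; 8 | 89

Inner query: departments.id where name = 'HR'.
Outer: keep employees rows whose dept_id is in that set.
Inner query → {3}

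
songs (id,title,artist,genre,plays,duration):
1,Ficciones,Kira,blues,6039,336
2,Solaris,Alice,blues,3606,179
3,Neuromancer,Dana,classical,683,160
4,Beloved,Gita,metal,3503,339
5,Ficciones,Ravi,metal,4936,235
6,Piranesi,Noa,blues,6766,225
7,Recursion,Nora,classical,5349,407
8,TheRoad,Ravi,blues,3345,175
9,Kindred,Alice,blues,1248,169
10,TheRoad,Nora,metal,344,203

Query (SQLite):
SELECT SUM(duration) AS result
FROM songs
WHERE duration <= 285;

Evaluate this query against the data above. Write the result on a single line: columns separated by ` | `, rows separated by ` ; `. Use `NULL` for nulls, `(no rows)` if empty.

1346

Rows where duration <= 285 → duration values: [179, 160, 235, 225, 175, 169, 203].
SUM of non-NULL values = 1346.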